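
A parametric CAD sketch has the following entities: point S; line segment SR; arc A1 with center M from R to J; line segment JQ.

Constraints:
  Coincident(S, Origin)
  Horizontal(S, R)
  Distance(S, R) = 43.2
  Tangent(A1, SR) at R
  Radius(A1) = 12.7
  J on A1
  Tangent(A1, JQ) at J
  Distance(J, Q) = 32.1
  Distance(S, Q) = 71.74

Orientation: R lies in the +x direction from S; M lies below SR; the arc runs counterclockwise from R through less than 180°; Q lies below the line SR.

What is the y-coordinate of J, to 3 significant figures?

-21.4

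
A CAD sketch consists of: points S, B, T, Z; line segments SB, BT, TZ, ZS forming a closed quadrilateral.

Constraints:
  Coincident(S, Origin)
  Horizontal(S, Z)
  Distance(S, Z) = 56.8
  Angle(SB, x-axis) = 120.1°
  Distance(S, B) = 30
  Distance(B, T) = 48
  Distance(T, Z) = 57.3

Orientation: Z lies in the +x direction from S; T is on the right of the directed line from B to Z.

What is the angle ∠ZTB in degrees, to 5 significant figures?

92.585°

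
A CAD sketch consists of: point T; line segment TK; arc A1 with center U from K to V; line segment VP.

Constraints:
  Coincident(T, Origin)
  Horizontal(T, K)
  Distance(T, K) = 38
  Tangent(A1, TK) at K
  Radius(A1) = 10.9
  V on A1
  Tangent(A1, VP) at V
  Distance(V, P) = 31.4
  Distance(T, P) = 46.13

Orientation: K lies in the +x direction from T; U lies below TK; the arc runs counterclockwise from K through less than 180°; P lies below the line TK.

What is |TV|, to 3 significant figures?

28.8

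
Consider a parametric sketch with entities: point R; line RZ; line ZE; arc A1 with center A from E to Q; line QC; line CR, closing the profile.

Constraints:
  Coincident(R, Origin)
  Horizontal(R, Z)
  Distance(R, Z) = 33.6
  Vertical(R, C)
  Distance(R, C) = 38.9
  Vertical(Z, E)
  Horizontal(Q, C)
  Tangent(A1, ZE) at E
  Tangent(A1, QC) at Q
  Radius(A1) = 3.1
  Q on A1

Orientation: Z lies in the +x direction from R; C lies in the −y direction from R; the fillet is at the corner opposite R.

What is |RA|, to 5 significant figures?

47.031

R is at the origin; R and Z share the same y with |RZ| = 33.6 and Z on the +x side, so Z = (33.600, 0.0000). RC is vertical with |RC| = 38.9 and C on the −y side, so C = (0.0000, -38.900). The virtual corner opposite R is at (33.600, -38.900). Since A1 is tangent to ZE there, AE ⟂ ZE and the tangent condition forces AQ to be normal to QC, with radius 3.1, so the center A sits 3.1 in from both sides at A = (30.500, -35.800). Then |RA| = |A − R| = 47.031.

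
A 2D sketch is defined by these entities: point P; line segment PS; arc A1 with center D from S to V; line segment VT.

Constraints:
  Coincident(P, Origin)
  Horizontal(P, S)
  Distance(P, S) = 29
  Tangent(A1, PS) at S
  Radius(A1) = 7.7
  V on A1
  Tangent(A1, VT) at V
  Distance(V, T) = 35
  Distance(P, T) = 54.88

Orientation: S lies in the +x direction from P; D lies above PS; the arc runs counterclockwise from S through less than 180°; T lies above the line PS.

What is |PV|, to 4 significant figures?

37.61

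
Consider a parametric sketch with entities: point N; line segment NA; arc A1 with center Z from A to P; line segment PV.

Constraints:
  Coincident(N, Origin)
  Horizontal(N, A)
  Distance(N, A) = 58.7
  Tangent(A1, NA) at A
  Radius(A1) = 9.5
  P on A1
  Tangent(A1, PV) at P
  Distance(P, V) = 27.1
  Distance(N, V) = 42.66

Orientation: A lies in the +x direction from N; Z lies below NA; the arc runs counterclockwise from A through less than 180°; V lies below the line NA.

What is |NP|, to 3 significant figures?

51.3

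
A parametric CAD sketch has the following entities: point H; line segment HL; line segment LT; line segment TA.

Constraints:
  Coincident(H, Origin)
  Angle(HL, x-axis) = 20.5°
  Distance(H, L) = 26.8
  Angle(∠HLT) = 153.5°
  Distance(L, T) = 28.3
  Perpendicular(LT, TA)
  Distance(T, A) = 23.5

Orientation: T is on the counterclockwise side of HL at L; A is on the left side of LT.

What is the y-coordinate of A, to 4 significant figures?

46.11

H is at the origin; HL runs at 20.5° with length 26.8, so L = 26.8·(cos 20.5°, sin 20.5°) = (25.10, 9.386). ∠HLT = 153.5°, so LT runs at 20.5° + (180° − 153.5°) = 47.00° from the x-axis; with |LT| = 28.3, T = L + 28.3·(cos 47.00°, sin 47.00°) = (44.40, 30.08). The perpendicularity gives TA at right angles to LT; with |TA| = 23.5 on the left of LT, A = T + 23.5·(-0.7314, 0.6820) = (27.22, 46.11). So A.y = 46.11.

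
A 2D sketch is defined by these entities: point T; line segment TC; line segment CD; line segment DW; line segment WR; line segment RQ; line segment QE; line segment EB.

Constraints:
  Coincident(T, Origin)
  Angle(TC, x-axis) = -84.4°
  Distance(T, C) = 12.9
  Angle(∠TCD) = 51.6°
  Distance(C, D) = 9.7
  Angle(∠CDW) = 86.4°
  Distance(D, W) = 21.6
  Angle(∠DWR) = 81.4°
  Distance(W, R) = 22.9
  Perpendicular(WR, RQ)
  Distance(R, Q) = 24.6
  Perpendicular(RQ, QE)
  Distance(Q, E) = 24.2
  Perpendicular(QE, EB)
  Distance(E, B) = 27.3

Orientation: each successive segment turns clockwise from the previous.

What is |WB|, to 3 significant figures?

3.00

T is at the origin; TC runs at -84.4° with length 12.9, so C = (1.26, -12.8). ∠TCD = 51.6° gives CD at 147° from the x-axis; with |CD| = 9.7, D = (-6.89, -7.58). ∠CDW = 86.4° gives DW at 53.6° from the x-axis; with |DW| = 21.6, W = (5.92, 9.80). ∠DWR = 81.4° gives WR at -45.0° from the x-axis; with |WR| = 22.9, R = (22.1, -6.39). WR is perpendicular to RQ, so RQ runs at -135°; with |RQ| = 24.6, Q = (4.72, -23.8). RQ is perpendicular to QE, so QE runs at 135°; with |QE| = 24.2, E = (-12.4, -6.67). QE is perpendicular to EB, so EB runs at 45.0°; with |EB| = 27.3, B = (6.91, 12.6). Then |WB| = |B − W| = 3.00.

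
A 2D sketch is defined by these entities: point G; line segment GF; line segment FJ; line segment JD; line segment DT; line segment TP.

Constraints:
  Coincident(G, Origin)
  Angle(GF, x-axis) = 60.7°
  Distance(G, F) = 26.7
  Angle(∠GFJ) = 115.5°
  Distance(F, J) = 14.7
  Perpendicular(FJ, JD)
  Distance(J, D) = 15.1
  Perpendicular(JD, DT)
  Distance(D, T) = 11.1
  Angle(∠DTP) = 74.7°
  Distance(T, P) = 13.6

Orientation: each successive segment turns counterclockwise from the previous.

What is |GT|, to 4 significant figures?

17.57

G is at the origin; GF runs at 60.7° with length 26.7, so F = (13.07, 23.28). ∠GFJ = 115.5° gives FJ at 125.2° from the x-axis; with |FJ| = 14.7, J = (4.593, 35.30). FJ ⟂ JD, so JD runs at -144.8°; with |JD| = 15.1, D = (-7.746, 26.59). JD is perpendicular to DT, so DT runs at -54.80°; with |DT| = 11.1, T = (-1.348, 17.52). Then |GT| = |T − G| = 17.57.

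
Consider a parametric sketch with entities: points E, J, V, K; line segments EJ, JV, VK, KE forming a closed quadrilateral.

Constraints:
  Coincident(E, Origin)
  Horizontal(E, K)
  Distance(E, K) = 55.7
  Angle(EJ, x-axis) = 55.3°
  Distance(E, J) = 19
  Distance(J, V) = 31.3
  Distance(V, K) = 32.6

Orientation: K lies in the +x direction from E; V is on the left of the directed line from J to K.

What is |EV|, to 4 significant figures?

48.53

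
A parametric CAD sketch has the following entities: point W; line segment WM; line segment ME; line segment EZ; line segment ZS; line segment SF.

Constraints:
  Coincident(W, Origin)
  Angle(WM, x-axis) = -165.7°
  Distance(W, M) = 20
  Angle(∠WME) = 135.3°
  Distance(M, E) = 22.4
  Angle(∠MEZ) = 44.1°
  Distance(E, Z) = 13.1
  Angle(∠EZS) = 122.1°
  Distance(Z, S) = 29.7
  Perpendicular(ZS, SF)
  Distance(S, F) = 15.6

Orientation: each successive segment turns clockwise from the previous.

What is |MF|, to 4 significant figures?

17.87

W is at the origin; WM runs at -165.7° with length 20.0, so M = (-19.38, -4.940). ∠WME = 135.3° gives ME at 149.6° from the x-axis; with |ME| = 22.4, E = (-38.70, 6.395). ∠MEZ = 44.1° gives EZ at 13.70° from the x-axis; with |EZ| = 13.1, Z = (-25.97, 9.498). ∠EZS = 122.1° gives ZS at -44.20° from the x-axis; with |ZS| = 29.7, S = (-4.681, -11.21). The perpendicularity gives SF at right angles to ZS, so SF runs at -134.2°; with |SF| = 15.6, F = (-15.56, -22.39). Then |MF| = |F − M| = 17.87.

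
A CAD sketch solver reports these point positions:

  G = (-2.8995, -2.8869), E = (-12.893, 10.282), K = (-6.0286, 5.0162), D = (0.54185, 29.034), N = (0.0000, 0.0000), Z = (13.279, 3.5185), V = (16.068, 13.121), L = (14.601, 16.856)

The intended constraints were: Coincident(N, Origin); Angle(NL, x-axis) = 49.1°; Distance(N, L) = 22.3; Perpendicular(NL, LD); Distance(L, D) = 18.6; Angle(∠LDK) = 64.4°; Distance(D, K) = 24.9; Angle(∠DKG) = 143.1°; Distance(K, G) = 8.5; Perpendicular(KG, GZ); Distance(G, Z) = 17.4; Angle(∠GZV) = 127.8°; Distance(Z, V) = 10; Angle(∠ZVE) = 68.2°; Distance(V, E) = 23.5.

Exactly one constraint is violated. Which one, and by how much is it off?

Distance(V, E) = 23.5 — off by 5.60.

N = (0.00, 0.00) ✓; NL at 49.10° ✓; |NL| = 22.30 ✓; ∠(NL, LD) = 90.00° ✓; |LD| = 18.60 ✓; ∠LDK = 64.40° ✓; |DK| = 24.90 ✓; ∠DKG = 143.1° ✓; |KG| = 8.500 ✓; ∠(KG, GZ) = 90.00° ✓; |GZ| = 17.40 ✓; ∠GZV = 127.8° ✓; |ZV| = 9.999 ✓; ∠ZVE = 68.21° ✓; |VE| = 29.10 ✗.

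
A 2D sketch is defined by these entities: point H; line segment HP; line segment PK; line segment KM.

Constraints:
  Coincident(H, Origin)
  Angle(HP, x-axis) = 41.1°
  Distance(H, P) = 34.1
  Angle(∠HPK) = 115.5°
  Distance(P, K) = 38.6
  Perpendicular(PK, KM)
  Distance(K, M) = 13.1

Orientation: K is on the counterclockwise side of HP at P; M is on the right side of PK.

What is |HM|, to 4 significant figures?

69.02

∠HPK = 115.5°, so PK runs at 41.1° + (180° − 115.5°) = 105.6° from the x-axis; with |PK| = 38.6, K = P + 38.6·(cos 105.6°, sin 105.6°) = (15.32, 59.59). The perpendicularity gives KM at right angles to PK; with |KM| = 13.1 on the right of PK, M = K + 13.1·(0.9632, 0.2689) = (27.93, 63.12). Then |HM| = |M − H| = 69.02.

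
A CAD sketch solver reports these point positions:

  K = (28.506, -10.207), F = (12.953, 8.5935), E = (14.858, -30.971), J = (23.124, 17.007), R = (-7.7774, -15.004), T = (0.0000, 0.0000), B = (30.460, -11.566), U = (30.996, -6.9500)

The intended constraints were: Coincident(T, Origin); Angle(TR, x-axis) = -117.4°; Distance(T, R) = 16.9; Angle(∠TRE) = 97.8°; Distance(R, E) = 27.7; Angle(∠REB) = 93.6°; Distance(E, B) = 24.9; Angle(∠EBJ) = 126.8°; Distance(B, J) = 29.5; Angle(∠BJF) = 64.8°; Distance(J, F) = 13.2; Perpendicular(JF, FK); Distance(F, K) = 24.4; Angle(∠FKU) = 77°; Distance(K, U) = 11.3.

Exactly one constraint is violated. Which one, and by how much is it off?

Distance(K, U) = 11.3 — off by 7.20.

T = (0.00, 0.00) ✓; TR at -117.4° ✓; |TR| = 16.90 ✓; ∠TRE = 97.80° ✓; |RE| = 27.70 ✓; ∠REB = 93.60° ✓; |EB| = 24.90 ✓; ∠EBJ = 126.8° ✓; |BJ| = 29.50 ✓; ∠BJF = 64.80° ✓; |JF| = 13.20 ✓; ∠(JF, FK) = 90.00° ✓; |FK| = 24.40 ✓; ∠FKU = 77.00° ✓; |KU| = 4.100 ✗.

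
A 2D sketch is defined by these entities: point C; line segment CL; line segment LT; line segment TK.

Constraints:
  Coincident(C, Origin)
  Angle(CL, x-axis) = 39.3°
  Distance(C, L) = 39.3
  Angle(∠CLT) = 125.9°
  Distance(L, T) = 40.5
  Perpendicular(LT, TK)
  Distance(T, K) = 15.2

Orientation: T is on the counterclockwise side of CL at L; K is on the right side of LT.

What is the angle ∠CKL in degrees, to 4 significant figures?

15.94°

∠CLT = 125.9°, so LT runs at 39.3° + (180° − 125.9°) = 93.40° from the x-axis; with |LT| = 40.5, T = L + 40.5·(cos 93.40°, sin 93.40°) = (28.01, 65.32). The perpendicularity gives TK at right angles to LT; with |TK| = 15.2 on the right of LT, K = T + 15.2·(0.9982, 0.05931) = (43.18, 66.22). Then cos ∠CKL = KC·KL / (|KC||KL|), giving 15.94°.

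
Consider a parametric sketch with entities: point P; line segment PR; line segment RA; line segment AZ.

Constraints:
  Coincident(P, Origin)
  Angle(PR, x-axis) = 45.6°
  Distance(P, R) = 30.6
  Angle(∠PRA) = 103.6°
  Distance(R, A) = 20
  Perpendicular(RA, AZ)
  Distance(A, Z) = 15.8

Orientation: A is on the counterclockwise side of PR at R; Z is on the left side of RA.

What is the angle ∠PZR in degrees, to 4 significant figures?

65.45°

∠PRA = 103.6°, so RA runs at 45.6° + (180° − 103.6°) = 122.0° from the x-axis; with |RA| = 20.0, A = R + 20.0·(cos 122.0°, sin 122.0°) = (10.81, 38.82). RA is perpendicular to AZ; with |AZ| = 15.8 on the left of RA, Z = A + 15.8·(-0.8480, -0.5299) = (-2.588, 30.45). Then cos ∠PZR = ZP·ZR / (|ZP||ZR|), giving 65.45°.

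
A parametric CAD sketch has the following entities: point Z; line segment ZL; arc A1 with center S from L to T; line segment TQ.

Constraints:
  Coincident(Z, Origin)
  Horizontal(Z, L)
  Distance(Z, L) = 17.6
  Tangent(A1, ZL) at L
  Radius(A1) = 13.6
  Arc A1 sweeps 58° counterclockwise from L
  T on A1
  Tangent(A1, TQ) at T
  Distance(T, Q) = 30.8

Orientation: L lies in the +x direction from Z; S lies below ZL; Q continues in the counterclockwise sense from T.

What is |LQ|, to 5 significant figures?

42.813

On A1, L sits at bearing 90° from S; a 58° counterclockwise sweep puts T at bearing 148°, so T = S + 13.6·(cos 148°, sin 148°) = (6.0665, -6.3931). Tangency of A1 to TQ means the radius ST is perpendicular to TQ, so TQ runs along (−sin 148°, cos 148°); with |TQ| = 30.8, Q = (-10.255, -32.513). Then |LQ| = |Q − L| = 42.813.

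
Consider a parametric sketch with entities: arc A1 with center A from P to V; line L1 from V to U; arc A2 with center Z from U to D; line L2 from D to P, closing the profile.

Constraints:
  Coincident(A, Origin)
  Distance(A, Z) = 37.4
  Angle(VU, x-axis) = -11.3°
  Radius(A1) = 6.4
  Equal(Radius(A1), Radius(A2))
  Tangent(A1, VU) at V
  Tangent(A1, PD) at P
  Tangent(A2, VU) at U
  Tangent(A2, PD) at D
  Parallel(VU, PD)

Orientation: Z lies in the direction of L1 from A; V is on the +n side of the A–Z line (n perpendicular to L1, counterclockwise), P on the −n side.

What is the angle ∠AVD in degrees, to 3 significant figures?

71.1°

Tangency of A1 to both parallel lines with radius 6.4 puts V and P at A ± 6.4·n: V = (1.25, 6.28), P = (-1.25, -6.28). Equal radii place U and D the same way about Z: U = Z + 6.4·n = (37.9, -1.05), D = Z − 6.4·n = (35.4, -13.6). Then cos ∠AVD = VA·VD / (|VA||VD|), giving 71.1°.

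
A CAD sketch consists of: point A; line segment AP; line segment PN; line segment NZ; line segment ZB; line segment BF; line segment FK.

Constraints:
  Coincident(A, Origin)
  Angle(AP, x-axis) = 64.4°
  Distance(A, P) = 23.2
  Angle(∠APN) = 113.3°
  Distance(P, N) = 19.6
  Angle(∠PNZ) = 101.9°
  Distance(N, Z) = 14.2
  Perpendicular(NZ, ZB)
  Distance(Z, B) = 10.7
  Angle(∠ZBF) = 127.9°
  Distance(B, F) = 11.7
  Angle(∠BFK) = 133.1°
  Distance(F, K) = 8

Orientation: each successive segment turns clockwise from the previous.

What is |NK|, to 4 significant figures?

16.89

∠ZBF = 127.9° gives BF at 137.5° from the x-axis; with |BF| = 11.7, F = (12.80, 12.25). ∠BFK = 133.1° gives FK at 90.60° from the x-axis; with |FK| = 8.0, K = (12.72, 20.25). Then |NK| = |K − N| = 16.89.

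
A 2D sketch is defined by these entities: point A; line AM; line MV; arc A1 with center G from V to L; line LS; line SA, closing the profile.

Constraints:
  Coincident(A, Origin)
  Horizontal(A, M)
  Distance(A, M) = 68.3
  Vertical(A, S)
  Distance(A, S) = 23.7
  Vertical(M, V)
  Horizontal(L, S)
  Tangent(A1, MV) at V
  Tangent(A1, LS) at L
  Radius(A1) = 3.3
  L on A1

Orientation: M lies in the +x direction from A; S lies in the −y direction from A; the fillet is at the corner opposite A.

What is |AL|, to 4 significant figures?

69.19

The virtual corner opposite A is at (68.30, -23.70). A1 meets MV tangentially, so GV is at right angles to MV and A1 meets LS tangentially, so GL is at right angles to LS, with radius 3.3, so the center G sits 3.3 in from both sides at G = (65.00, -20.40). That places the tangent points at V = (68.30, -20.40) on MV and L = (65.00, -23.70) on LS. Then |AL| = |L − A| = 69.19.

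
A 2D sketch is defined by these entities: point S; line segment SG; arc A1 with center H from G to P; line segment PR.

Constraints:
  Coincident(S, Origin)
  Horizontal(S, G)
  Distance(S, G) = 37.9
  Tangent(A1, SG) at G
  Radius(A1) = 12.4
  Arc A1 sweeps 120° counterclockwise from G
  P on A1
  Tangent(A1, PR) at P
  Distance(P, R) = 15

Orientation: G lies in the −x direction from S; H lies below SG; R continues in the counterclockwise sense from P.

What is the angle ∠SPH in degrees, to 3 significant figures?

9.07°

S is at the origin; S and G share the same y with |SG| = 37.9 and G on the −x side, so G = (-37.9, 0.00). The tangent condition forces HG to be normal to SG, so H = G + (0, -12.4) = (-37.9, -12.4). On A1, G sits at bearing 90° from H; a 120° counterclockwise sweep puts P at bearing 210°, so P = H + 12.4·(cos 210°, sin 210°) = (-48.6, -18.6). Then cos ∠SPH = PS·PH / (|PS||PH|), giving 9.07°.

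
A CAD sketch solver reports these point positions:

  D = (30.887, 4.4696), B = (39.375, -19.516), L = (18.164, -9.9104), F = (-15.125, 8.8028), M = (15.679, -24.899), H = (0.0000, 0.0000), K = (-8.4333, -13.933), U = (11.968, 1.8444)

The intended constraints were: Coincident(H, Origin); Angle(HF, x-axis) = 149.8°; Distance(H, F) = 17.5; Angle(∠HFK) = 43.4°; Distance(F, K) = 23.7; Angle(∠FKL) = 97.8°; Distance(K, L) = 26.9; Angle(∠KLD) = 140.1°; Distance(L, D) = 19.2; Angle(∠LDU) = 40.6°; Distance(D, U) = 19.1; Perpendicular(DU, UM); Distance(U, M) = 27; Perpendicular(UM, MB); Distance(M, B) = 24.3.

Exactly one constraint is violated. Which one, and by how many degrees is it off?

Perpendicular(UM, MB) — off by 4.90°.

H = (0.00, 0.00) ✓; HF at 149.8° ✓; |HF| = 17.50 ✓; ∠HFK = 43.40° ✓; |FK| = 23.70 ✓; ∠FKL = 97.80° ✓; |KL| = 26.90 ✓; ∠KLD = 140.1° ✓; |LD| = 19.20 ✓; ∠LDU = 40.60° ✓; |DU| = 19.10 ✓; ∠(DU, UM) = 90.00° ✓; |UM| = 27.00 ✓; ∠(UM, MB) = 94.90° ✗; |MB| = 24.30 ✓.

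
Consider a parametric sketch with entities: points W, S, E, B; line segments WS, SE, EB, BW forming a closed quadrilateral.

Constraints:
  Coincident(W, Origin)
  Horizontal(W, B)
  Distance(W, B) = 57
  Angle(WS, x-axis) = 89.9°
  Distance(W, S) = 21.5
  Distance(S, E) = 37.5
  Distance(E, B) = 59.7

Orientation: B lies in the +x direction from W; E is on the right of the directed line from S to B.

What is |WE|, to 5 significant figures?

16.004

Checks: |SE| = 37.50 ✓; |EB| = 59.70 ✓.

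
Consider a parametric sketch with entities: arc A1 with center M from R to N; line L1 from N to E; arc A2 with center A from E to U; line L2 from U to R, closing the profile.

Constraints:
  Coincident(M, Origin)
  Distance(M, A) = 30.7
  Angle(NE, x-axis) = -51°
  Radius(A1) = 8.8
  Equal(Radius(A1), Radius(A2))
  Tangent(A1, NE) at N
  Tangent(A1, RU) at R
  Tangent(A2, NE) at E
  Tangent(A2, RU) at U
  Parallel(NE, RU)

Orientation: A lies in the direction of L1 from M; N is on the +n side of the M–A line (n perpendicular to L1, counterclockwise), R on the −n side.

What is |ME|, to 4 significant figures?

31.94

Tangency of A1 to both parallel lines with radius 8.8 puts N and R at M ± 8.8·n: N = (6.839, 5.538), R = (-6.839, -5.538). Equal radii place E and U the same way about A: E = A + 8.8·n = (26.16, -18.32), U = A − 8.8·n = (12.48, -29.40). Then |ME| = |E − M| = 31.94.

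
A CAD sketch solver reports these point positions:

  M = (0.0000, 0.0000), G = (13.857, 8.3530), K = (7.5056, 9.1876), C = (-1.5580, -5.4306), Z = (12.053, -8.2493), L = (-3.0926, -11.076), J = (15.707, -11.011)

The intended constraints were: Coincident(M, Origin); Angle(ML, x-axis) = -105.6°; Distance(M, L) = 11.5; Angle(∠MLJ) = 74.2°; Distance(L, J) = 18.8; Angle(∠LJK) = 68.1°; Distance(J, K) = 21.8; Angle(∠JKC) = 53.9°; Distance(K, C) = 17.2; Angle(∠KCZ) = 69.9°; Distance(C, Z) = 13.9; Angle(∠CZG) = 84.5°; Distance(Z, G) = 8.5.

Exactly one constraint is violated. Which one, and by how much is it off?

Distance(Z, G) = 8.5 — off by 8.20.

M = (0.00, 0.00) ✓; ML at -105.6° ✓; |ML| = 11.50 ✓; ∠MLJ = 74.20° ✓; |LJ| = 18.80 ✓; ∠LJK = 68.10° ✓; |JK| = 21.80 ✓; ∠JKC = 53.90° ✓; |KC| = 17.20 ✓; ∠KCZ = 69.90° ✓; |CZ| = 13.90 ✓; ∠CZG = 84.50° ✓; |ZG| = 16.70 ✗.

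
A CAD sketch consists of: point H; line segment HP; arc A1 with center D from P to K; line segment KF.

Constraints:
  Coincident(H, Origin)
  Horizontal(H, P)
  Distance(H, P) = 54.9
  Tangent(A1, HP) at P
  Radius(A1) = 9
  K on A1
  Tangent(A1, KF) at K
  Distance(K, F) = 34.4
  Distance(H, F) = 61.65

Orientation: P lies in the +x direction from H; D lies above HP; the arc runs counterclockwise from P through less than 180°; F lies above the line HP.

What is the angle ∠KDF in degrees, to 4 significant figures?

75.34°

H is at the origin; H and P share the same y with |HP| = 54.9 and P on the +x side, so P = (54.90, 0.000). Since A1 is tangent to HP there, DP ⟂ HP, so D = P + (0, 9) = (54.90, 9.000). Since DK ⟂ KF (tangency), |DF| = √(9.0² + 34.4²) = 35.56 regardless of where K sits on A1. So F lies on both circle(H, 61.65) and circle(D, 35.56); the above-HP intersection is F = (44.25, 42.93). K is the foot of the tangent from F: K = (62.53, 13.78).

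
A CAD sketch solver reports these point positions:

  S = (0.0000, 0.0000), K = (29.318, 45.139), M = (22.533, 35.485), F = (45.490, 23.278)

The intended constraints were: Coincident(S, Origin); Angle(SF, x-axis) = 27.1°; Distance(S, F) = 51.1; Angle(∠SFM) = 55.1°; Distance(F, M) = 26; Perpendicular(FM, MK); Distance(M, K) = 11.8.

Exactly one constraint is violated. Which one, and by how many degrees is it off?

Perpendicular(FM, MK) — off by 7.10°.

S = (0.00, 0.00) ✓; SF at 27.10° ✓; |SF| = 51.10 ✓; ∠SFM = 55.10° ✓; |FM| = 26.00 ✓; ∠(FM, MK) = 97.10° ✗; |MK| = 11.80 ✓.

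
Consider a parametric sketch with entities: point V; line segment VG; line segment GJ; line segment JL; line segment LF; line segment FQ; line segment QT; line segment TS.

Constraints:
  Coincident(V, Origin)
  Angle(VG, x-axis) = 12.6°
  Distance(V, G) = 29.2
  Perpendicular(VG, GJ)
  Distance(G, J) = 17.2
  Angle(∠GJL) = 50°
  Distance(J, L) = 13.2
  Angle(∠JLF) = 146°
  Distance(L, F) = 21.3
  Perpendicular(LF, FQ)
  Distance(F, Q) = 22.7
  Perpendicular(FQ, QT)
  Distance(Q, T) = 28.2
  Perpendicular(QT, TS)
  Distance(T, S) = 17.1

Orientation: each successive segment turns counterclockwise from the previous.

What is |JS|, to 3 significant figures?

4.42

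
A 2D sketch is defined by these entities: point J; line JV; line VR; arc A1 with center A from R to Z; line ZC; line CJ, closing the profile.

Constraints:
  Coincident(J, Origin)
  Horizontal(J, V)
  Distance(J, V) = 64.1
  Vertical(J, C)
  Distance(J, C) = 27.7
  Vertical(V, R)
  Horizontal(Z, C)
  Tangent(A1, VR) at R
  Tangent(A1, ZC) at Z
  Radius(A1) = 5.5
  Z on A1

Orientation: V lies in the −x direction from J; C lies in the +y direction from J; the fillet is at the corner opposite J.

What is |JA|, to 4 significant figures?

62.66

JC is vertical with |JC| = 27.7 and C on the +y side, so C = (0.000, 27.70). The virtual corner opposite J is at (-64.10, 27.70). A1 meets VR tangentially, so AR is at right angles to VR and A1 meets ZC tangentially, so AZ is at right angles to ZC, with radius 5.5, so the center A sits 5.5 in from both sides at A = (-58.60, 22.20). Then |JA| = |A − J| = 62.66.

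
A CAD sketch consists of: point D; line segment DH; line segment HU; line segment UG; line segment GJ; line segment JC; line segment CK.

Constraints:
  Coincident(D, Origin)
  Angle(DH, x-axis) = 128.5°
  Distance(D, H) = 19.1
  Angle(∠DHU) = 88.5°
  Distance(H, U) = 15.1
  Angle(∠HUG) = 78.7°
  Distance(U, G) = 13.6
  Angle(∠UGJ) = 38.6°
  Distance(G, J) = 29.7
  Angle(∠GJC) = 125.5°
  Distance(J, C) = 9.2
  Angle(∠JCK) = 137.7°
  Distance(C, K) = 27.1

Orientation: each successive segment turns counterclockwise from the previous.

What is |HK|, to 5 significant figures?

41.844

D is at the origin; DH runs at 128.5° with length 19.1, so H = (-11.890, 14.948). ∠DHU = 88.5° gives HU at -140.00° from the x-axis; with |HU| = 15.1, U = (-23.457, 5.2417). ∠HUG = 78.7° gives UG at -38.700° from the x-axis; with |UG| = 13.6, G = (-12.843, -3.2616). ∠UGJ = 38.6° gives GJ at 102.70° from the x-axis; with |GJ| = 29.7, J = (-19.373, 25.712). ∠GJC = 125.5° gives JC at 157.20° from the x-axis; with |JC| = 9.2, C = (-27.854, 29.277). ∠JCK = 137.7° gives CK at -160.50° from the x-axis; with |CK| = 27.1, K = (-53.400, 20.231). Then |HK| = |K − H| = 41.844.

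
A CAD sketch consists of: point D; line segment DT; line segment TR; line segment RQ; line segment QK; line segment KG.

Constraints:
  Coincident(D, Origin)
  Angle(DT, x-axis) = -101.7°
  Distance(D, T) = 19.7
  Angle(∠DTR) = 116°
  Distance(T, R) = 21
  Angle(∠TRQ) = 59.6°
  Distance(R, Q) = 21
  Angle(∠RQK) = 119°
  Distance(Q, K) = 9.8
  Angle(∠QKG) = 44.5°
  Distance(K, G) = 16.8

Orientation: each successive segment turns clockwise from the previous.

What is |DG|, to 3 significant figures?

24.3

D is at the origin; DT runs at -101.7° with length 19.7, so T = (-3.99, -19.3). ∠DTR = 116.0° gives TR at -166° from the x-axis; with |TR| = 21.0, R = (-24.3, -24.5). ∠TRQ = 59.6° gives RQ at 73.9° from the x-axis; with |RQ| = 21.0, Q = (-18.5, -4.30). ∠RQK = 119.0° gives QK at 12.9° from the x-axis; with |QK| = 9.8, K = (-8.97, -2.11). ∠QKG = 44.5° gives KG at -123° from the x-axis; with |KG| = 16.8, G = (-18.0, -16.3). Then |DG| = |G − D| = 24.3.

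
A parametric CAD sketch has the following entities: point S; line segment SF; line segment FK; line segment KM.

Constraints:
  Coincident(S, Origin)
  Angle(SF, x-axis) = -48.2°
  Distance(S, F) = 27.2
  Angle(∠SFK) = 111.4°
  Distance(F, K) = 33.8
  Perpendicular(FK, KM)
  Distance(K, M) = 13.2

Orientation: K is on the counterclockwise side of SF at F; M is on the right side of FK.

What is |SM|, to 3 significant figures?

58.3

S is at the origin; SF runs at -48.2° with length 27.2, so F = 27.2·(cos -48.2°, sin -48.2°) = (18.1, -20.3). ∠SFK = 111.4°, so FK runs at -48.2° + (180° − 111.4°) = 20.4° from the x-axis; with |FK| = 33.8, K = F + 33.8·(cos 20.4°, sin 20.4°) = (49.8, -8.50). The perpendicularity gives KM at right angles to FK; with |KM| = 13.2 on the right of FK, M = K + 13.2·(0.349, -0.937) = (54.4, -20.9). Then |SM| = |M − S| = 58.3.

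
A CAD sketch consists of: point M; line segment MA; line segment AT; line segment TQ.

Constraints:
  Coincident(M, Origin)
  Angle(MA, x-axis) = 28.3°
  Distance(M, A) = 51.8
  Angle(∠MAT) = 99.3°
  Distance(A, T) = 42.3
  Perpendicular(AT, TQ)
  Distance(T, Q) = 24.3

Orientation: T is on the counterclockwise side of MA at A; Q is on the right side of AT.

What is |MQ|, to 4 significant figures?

90.86

∠MAT = 99.3°, so AT runs at 28.3° + (180° − 99.3°) = 109.0° from the x-axis; with |AT| = 42.3, T = A + 42.3·(cos 109.0°, sin 109.0°) = (31.84, 64.55). AT is perpendicular to TQ; with |TQ| = 24.3 on the right of AT, Q = T + 24.3·(0.9455, 0.3256) = (54.81, 72.46). Then |MQ| = |Q − M| = 90.86.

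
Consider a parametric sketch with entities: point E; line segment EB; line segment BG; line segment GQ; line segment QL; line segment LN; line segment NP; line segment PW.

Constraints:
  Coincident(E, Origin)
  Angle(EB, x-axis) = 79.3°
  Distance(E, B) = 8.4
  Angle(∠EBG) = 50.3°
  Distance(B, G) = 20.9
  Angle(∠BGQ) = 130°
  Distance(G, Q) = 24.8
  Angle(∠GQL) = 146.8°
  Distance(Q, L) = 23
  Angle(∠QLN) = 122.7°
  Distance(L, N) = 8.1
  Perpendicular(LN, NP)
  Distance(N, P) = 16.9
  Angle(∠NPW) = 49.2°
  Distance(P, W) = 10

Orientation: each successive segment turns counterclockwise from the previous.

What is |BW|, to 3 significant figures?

47.2

E is at the origin; EB runs at 79.3° with length 8.4, so B = (1.56, 8.25). ∠EBG = 50.3° gives BG at -151° from the x-axis; with |BG| = 20.9, G = (-16.7, -1.88). ∠BGQ = 130.0° gives GQ at -101° from the x-axis; with |GQ| = 24.8, Q = (-21.5, -26.2). ∠GQL = 146.8° gives QL at -67.8° from the x-axis; with |QL| = 23.0, L = (-12.8, -47.5). ∠QLN = 122.7° gives LN at -10.5° from the x-axis; with |LN| = 8.1, N = (-4.80, -49.0). LN is perpendicular to NP, so NP runs at 79.5°; with |NP| = 16.9, P = (-1.72, -32.4). ∠NPW = 49.2° gives PW at -150° from the x-axis; with |PW| = 10.0, W = (-10.4, -37.4). Then |BW| = |W − B| = 47.2.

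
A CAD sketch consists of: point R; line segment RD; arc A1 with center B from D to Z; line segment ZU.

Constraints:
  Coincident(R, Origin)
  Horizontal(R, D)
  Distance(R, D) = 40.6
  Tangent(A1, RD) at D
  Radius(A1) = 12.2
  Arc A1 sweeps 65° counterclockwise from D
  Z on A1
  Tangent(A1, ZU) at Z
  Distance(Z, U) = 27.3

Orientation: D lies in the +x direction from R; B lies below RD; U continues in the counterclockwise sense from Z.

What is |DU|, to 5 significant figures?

38.998

R is at the origin; RD is horizontal with |RD| = 40.6 and D on the +x side, so D = (40.600, 0.0000). Tangency of A1 to RD means the radius BD is perpendicular to RD, so B = D + (0, -12.2) = (40.600, -12.200). On A1, D sits at bearing 90° from B; a 65° counterclockwise sweep puts Z at bearing 155°, so Z = B + 12.2·(cos 155°, sin 155°) = (29.543, -7.0441). Since A1 is tangent to ZU there, BZ ⟂ ZU, so ZU runs along (−sin 155°, cos 155°); with |ZU| = 27.3, U = (18.006, -31.786). Then |DU| = |U − D| = 38.998.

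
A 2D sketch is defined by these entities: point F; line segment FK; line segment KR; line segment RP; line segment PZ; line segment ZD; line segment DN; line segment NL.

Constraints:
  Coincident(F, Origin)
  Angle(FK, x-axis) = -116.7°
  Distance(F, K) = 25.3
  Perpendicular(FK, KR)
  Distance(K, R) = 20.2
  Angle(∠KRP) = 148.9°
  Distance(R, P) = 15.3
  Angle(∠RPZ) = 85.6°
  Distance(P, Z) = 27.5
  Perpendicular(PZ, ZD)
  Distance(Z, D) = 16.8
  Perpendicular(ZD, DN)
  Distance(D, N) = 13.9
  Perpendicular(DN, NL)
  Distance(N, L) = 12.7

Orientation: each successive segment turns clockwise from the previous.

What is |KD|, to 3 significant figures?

20.9

∠RPZ = 85.6° gives PZ at 27.8° from the x-axis; with |PZ| = 27.5, Z = (-13.2, 12.2). PZ ⟂ ZD, so ZD runs at -62.2°; with |ZD| = 16.8, D = (-5.41, -2.61). Then |KD| = |D − K| = 20.9.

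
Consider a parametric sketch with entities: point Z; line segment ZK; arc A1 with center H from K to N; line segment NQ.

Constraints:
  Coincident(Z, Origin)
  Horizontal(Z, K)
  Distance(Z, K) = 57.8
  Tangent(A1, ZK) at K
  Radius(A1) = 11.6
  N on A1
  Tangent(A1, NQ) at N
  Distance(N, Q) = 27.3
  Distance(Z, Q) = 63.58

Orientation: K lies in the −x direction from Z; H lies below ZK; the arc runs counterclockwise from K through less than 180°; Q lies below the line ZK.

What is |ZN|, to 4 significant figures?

69.40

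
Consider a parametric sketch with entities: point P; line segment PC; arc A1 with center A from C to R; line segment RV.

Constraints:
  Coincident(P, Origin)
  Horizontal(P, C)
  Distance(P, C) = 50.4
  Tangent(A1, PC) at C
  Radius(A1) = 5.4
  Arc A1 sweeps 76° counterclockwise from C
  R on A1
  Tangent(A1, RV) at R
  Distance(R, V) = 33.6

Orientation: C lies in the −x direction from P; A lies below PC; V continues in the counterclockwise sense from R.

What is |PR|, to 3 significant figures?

55.8

P is at the origin; PC is horizontal with |PC| = 50.4 and C on the −x side, so C = (-50.4, 0.00). The tangent condition forces AC to be normal to PC, so A = C + (0, -5.4) = (-50.4, -5.40). On A1, C sits at bearing 90° from A; a 76° counterclockwise sweep puts R at bearing 166°, so R = A + 5.4·(cos 166°, sin 166°) = (-55.6, -4.09). Then |PR| = |R − P| = 55.8.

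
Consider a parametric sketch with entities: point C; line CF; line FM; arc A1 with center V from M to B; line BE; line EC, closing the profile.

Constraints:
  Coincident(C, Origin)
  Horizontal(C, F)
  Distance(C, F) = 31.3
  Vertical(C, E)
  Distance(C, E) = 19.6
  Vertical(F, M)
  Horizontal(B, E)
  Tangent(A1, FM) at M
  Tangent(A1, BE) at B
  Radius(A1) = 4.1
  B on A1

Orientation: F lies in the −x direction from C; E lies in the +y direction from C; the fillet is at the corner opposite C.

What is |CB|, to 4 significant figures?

33.53

The virtual corner opposite C is at (-31.30, 19.60). The tangent condition forces VM to be normal to FM and tangency of A1 to BE means the radius VB is perpendicular to BE, with radius 4.1, so the center V sits 4.1 in from both sides at V = (-27.20, 15.50). That places the tangent points at M = (-31.30, 15.50) on FM and B = (-27.20, 19.60) on BE. Then |CB| = |B − C| = 33.53.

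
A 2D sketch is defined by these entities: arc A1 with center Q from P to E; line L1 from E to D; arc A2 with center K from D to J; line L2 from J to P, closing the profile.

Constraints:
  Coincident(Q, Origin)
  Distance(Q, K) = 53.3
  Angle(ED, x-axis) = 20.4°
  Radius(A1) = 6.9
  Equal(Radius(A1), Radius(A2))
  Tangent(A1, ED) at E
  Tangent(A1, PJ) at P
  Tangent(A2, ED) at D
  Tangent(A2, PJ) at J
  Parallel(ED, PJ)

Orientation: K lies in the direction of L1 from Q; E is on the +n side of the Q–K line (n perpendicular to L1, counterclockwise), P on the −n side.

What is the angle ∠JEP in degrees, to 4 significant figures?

75.48°

The slot axis is L1's direction at 20.4°, so u = (cos 20.4°, sin 20.4°) = (0.9373, 0.3486) and n = (−sin 20.4°, cos 20.4°) = (-0.3486, 0.9373). Q is at the origin and K lies 53.3 along u from Q, so K = 53.3·u = (49.96, 18.58). Tangency of A1 to both parallel lines with radius 6.9 puts E and P at Q ± 6.9·n: E = (-2.405, 6.467), P = (2.405, -6.467). Equal radii place D and J the same way about K: D = K + 6.9·n = (47.55, 25.05), J = K − 6.9·n = (52.36, 12.11). Then cos ∠JEP = EJ·EP / (|EJ||EP|), giving 75.48°.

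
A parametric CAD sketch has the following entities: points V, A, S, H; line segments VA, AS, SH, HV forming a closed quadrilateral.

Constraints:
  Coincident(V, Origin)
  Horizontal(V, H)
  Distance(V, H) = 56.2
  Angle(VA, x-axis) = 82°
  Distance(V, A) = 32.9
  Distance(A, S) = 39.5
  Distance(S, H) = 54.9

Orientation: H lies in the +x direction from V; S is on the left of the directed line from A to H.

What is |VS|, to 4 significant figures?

65.03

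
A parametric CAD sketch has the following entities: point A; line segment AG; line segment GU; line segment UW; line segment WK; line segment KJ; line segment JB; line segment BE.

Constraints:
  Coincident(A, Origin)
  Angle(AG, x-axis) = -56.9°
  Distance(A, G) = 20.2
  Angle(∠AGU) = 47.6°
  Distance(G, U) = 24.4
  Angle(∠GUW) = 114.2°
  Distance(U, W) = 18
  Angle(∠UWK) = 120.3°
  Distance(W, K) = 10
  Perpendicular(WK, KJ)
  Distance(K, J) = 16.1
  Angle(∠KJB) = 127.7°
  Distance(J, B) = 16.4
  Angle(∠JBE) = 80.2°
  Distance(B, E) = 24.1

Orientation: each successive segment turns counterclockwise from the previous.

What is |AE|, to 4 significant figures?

25.94

A is at the origin; AG runs at -56.9° with length 20.2, so G = (11.03, -16.92). ∠AGU = 47.6° gives GU at 75.50° from the x-axis; with |GU| = 24.4, U = (17.14, 6.701). ∠GUW = 114.2° gives UW at 141.3° from the x-axis; with |UW| = 18.0, W = (3.093, 17.96). ∠UWK = 120.3° gives WK at -159.0° from the x-axis; with |WK| = 10.0, K = (-6.243, 14.37). The perpendicularity gives KJ at right angles to WK, so KJ runs at -69.00°; with |KJ| = 16.1, J = (-0.4733, -0.6591). ∠KJB = 127.7° gives JB at -16.70° from the x-axis; with |JB| = 16.4, B = (15.23, -5.372). ∠JBE = 80.2° gives BE at 83.10° from the x-axis; with |BE| = 24.1, E = (18.13, 18.55). Then |AE| = |E − A| = 25.94.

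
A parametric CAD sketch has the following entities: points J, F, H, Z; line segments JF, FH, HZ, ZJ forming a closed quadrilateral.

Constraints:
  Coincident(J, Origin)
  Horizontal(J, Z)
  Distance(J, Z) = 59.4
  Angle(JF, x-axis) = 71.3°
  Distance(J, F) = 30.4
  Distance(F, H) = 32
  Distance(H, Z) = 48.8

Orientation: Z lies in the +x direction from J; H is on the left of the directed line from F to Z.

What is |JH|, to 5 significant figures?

58.014

J is at the origin; JZ is horizontal with |JZ| = 59.4 and Z in +x, so Z = (59.4, 0). JF runs at 71.3° with |JF| = 30.4, so F = (9.7466, 28.795). H is determined by |FH| = 32.0 and |HZ| = 48.8 together: it lies at the intersection of circle(F, 32.0) and circle(Z, 48.8). With |FZ| = 57.399, the foot of the radical line on FZ is 16.875 from F and the perpendicular offset is √(32.0² − 16.875²) = 27.189. Taking the left-of-FZ solution: H = (37.984, 43.850).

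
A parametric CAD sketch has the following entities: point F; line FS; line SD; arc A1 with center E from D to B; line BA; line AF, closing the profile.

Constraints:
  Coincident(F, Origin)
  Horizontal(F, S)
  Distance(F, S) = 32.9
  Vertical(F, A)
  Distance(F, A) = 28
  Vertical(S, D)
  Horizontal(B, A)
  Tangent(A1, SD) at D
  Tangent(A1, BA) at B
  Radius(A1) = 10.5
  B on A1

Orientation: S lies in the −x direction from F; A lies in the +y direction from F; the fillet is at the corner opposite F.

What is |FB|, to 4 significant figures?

35.86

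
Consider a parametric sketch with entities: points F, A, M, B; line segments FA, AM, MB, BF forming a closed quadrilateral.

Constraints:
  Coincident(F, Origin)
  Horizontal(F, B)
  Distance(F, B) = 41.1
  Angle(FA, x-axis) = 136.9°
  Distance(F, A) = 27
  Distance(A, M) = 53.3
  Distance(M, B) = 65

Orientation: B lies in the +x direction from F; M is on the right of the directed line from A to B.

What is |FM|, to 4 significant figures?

37.26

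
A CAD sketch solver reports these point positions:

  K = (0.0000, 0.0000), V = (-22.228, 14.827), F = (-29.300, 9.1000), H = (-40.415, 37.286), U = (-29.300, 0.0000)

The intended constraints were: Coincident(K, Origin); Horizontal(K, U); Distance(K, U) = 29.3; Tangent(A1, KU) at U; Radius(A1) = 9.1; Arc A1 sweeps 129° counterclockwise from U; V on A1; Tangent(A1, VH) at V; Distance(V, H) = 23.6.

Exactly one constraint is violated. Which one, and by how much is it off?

Distance(V, H) = 23.6 — off by 5.30.

K = (0.00, 0.00) ✓; K.y = 0.00, U.y = 0.00 ✓; |KU| = 29.30 ✓; ∠(FU, UK) = 90.00° ✓; |FU| = 9.100 ✓; bearing(F→V) − bearing(F→U) = 129.0° ✓; |FV| = 9.100 ✓; ∠(FV, VH) = 90.00° ✓; |VH| = 28.90 ✗.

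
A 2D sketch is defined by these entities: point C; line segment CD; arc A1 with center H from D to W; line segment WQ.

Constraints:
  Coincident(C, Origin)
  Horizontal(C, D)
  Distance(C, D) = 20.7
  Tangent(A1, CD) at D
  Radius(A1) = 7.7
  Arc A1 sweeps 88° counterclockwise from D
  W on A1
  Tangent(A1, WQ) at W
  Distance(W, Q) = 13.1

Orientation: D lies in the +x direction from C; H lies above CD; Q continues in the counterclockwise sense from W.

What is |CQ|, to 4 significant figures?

35.41

C is at the origin; CD is horizontal with |CD| = 20.7 and D on the +x side, so D = (20.70, 0.000). The tangent condition forces HD to be normal to CD, so H = D + (0, 7.7) = (20.70, 7.700). On A1, D sits at bearing -90° from H; an 88° counterclockwise sweep puts W at bearing -2°, so W = H + 7.7·(cos -2°, sin -2°) = (28.40, 7.431). Tangency of A1 to WQ means the radius HW is perpendicular to WQ, so WQ runs along (−sin -2°, cos -2°); with |WQ| = 13.1, Q = (28.85, 20.52). Then |CQ| = |Q − C| = 35.41.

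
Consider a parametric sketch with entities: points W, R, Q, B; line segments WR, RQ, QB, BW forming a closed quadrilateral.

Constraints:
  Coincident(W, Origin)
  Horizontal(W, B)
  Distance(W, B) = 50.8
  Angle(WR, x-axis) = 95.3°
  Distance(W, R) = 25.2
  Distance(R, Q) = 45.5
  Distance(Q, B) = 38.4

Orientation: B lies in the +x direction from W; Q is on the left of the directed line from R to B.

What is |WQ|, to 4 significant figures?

55.78

W is at the origin; W and B share the same y with |WB| = 50.8 and B in +x, so B = (50.8, 0). WR runs at 95.3° with |WR| = 25.2, so R = (-2.328, 25.09). Q is determined by |RQ| = 45.5 and |QB| = 38.4 together: it lies at the intersection of circle(R, 45.5) and circle(B, 38.4). With |RB| = 58.76, the foot of the radical line on RB is 34.45 from R and the perpendicular offset is √(45.5² − 34.45²) = 29.73. Taking the left-of-RB solution: Q = (41.51, 37.26).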